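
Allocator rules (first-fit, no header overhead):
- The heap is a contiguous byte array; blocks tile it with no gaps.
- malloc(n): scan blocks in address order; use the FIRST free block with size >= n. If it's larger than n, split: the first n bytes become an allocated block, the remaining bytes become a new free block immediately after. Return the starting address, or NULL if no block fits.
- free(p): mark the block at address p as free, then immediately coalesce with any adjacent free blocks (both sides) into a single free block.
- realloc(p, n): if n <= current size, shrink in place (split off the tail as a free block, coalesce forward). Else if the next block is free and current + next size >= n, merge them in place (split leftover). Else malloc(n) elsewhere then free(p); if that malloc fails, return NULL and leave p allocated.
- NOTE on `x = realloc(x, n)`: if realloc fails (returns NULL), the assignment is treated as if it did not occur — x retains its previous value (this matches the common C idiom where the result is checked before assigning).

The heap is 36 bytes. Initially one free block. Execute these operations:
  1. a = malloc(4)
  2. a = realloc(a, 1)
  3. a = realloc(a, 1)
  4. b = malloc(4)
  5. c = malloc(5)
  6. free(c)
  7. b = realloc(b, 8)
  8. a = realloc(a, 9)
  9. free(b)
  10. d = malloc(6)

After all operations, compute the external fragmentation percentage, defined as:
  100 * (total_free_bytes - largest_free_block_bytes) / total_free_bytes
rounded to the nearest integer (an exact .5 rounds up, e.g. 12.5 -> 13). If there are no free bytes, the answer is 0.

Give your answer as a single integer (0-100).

Op 1: a = malloc(4) -> a = 0; heap: [0-3 ALLOC][4-35 FREE]
Op 2: a = realloc(a, 1) -> a = 0; heap: [0-0 ALLOC][1-35 FREE]
Op 3: a = realloc(a, 1) -> a = 0; heap: [0-0 ALLOC][1-35 FREE]
Op 4: b = malloc(4) -> b = 1; heap: [0-0 ALLOC][1-4 ALLOC][5-35 FREE]
Op 5: c = malloc(5) -> c = 5; heap: [0-0 ALLOC][1-4 ALLOC][5-9 ALLOC][10-35 FREE]
Op 6: free(c) -> (freed c); heap: [0-0 ALLOC][1-4 ALLOC][5-35 FREE]
Op 7: b = realloc(b, 8) -> b = 1; heap: [0-0 ALLOC][1-8 ALLOC][9-35 FREE]
Op 8: a = realloc(a, 9) -> a = 9; heap: [0-0 FREE][1-8 ALLOC][9-17 ALLOC][18-35 FREE]
Op 9: free(b) -> (freed b); heap: [0-8 FREE][9-17 ALLOC][18-35 FREE]
Op 10: d = malloc(6) -> d = 0; heap: [0-5 ALLOC][6-8 FREE][9-17 ALLOC][18-35 FREE]
Free blocks: [3 18] total_free=21 largest=18 -> 100*(21-18)/21 = 300/21 ≈ 14.286 -> rounds to 14

Answer: 14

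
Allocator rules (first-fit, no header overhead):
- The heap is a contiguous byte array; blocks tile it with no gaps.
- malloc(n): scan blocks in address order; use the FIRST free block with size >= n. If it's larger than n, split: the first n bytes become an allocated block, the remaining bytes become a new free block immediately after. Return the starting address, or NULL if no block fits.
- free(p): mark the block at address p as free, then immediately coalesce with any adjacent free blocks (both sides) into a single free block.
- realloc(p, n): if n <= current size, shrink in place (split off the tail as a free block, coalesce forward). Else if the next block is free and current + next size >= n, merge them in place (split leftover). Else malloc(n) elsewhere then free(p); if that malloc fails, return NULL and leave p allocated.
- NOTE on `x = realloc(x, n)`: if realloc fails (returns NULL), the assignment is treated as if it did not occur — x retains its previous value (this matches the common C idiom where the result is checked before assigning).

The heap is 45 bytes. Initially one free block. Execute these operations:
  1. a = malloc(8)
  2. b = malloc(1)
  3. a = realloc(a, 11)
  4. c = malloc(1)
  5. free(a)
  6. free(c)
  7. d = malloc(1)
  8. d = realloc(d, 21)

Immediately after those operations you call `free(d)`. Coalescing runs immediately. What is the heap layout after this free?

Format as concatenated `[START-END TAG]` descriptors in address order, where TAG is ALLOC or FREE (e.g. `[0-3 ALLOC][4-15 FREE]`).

Answer: [0-7 FREE][8-8 ALLOC][9-44 FREE]

Derivation:
Op 1: a = malloc(8) -> a = 0; heap: [0-7 ALLOC][8-44 FREE]
Op 2: b = malloc(1) -> b = 8; heap: [0-7 ALLOC][8-8 ALLOC][9-44 FREE]
Op 3: a = realloc(a, 11) -> a = 9; heap: [0-7 FREE][8-8 ALLOC][9-19 ALLOC][20-44 FREE]
Op 4: c = malloc(1) -> c = 0; heap: [0-0 ALLOC][1-7 FREE][8-8 ALLOC][9-19 ALLOC][20-44 FREE]
Op 5: free(a) -> (freed a); heap: [0-0 ALLOC][1-7 FREE][8-8 ALLOC][9-44 FREE]
Op 6: free(c) -> (freed c); heap: [0-7 FREE][8-8 ALLOC][9-44 FREE]
Op 7: d = malloc(1) -> d = 0; heap: [0-0 ALLOC][1-7 FREE][8-8 ALLOC][9-44 FREE]
Op 8: d = realloc(d, 21) -> d = 9; heap: [0-7 FREE][8-8 ALLOC][9-29 ALLOC][30-44 FREE]
free(d): d = 9 -> block [9-29 ALLOC]; mark free, coalesce with adjacent free neighbors -> [0-7 FREE][8-8 ALLOC][9-44 FREE]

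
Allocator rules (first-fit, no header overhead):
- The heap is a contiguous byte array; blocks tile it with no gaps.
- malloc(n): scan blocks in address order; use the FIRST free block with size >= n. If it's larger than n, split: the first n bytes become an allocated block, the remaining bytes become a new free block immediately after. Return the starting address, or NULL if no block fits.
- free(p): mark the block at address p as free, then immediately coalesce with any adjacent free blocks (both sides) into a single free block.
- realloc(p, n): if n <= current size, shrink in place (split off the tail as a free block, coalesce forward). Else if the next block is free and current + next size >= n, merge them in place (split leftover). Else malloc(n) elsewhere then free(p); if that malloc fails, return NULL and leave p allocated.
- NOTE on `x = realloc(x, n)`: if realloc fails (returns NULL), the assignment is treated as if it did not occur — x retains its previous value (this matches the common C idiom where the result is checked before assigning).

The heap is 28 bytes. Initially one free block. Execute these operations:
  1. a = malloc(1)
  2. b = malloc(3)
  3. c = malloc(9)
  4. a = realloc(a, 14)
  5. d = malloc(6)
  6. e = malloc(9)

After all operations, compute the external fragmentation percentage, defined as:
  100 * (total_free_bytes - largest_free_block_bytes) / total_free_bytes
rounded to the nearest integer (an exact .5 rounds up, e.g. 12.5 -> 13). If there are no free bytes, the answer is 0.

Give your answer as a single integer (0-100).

Answer: 50

Derivation:
Op 1: a = malloc(1) -> a = 0; heap: [0-0 ALLOC][1-27 FREE]
Op 2: b = malloc(3) -> b = 1; heap: [0-0 ALLOC][1-3 ALLOC][4-27 FREE]
Op 3: c = malloc(9) -> c = 4; heap: [0-0 ALLOC][1-3 ALLOC][4-12 ALLOC][13-27 FREE]
Op 4: a = realloc(a, 14) -> a = 13; heap: [0-0 FREE][1-3 ALLOC][4-12 ALLOC][13-26 ALLOC][27-27 FREE]
Op 5: d = malloc(6) -> d = NULL; heap: [0-0 FREE][1-3 ALLOC][4-12 ALLOC][13-26 ALLOC][27-27 FREE]
Op 6: e = malloc(9) -> e = NULL; heap: [0-0 FREE][1-3 ALLOC][4-12 ALLOC][13-26 ALLOC][27-27 FREE]
Free blocks: [1 1] total_free=2 largest=1 -> 100*(2-1)/2 = 100/2 = 50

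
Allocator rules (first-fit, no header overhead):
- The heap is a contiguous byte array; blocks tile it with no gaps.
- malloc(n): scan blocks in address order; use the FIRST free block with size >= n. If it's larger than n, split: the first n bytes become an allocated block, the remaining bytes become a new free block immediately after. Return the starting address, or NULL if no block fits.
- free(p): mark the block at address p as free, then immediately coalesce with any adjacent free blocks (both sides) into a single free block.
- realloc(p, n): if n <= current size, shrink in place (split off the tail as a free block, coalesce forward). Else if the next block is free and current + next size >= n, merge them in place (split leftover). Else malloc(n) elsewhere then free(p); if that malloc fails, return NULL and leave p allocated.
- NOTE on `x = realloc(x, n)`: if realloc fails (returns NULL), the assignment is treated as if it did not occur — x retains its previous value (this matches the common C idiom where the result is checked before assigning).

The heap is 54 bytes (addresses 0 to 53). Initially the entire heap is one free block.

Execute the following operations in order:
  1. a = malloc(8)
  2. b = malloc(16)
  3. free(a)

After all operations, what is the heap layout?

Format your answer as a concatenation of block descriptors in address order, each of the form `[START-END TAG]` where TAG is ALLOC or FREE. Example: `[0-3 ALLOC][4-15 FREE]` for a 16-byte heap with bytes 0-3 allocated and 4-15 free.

Answer: [0-7 FREE][8-23 ALLOC][24-53 FREE]

Derivation:
Op 1: a = malloc(8) -> a = 0; heap: [0-7 ALLOC][8-53 FREE]
Op 2: b = malloc(16) -> b = 8; heap: [0-7 ALLOC][8-23 ALLOC][24-53 FREE]
Op 3: free(a) -> (freed a); heap: [0-7 FREE][8-23 ALLOC][24-53 FREE]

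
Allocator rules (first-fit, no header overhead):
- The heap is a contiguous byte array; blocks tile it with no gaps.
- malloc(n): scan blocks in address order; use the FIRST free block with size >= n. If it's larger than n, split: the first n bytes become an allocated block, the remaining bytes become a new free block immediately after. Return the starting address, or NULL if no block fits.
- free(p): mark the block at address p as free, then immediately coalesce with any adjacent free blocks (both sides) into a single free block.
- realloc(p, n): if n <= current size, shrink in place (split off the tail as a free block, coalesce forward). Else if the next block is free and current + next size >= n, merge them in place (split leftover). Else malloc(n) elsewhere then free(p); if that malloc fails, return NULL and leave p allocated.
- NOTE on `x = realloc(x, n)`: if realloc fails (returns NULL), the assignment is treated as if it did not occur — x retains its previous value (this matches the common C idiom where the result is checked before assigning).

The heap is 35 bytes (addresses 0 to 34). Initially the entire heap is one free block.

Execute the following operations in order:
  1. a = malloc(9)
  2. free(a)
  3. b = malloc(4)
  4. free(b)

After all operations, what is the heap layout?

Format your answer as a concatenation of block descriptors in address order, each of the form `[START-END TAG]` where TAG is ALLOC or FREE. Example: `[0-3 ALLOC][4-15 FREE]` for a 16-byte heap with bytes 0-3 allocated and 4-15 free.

Answer: [0-34 FREE]

Derivation:
Op 1: a = malloc(9) -> a = 0; heap: [0-8 ALLOC][9-34 FREE]
Op 2: free(a) -> (freed a); heap: [0-34 FREE]
Op 3: b = malloc(4) -> b = 0; heap: [0-3 ALLOC][4-34 FREE]
Op 4: free(b) -> (freed b); heap: [0-34 FREE]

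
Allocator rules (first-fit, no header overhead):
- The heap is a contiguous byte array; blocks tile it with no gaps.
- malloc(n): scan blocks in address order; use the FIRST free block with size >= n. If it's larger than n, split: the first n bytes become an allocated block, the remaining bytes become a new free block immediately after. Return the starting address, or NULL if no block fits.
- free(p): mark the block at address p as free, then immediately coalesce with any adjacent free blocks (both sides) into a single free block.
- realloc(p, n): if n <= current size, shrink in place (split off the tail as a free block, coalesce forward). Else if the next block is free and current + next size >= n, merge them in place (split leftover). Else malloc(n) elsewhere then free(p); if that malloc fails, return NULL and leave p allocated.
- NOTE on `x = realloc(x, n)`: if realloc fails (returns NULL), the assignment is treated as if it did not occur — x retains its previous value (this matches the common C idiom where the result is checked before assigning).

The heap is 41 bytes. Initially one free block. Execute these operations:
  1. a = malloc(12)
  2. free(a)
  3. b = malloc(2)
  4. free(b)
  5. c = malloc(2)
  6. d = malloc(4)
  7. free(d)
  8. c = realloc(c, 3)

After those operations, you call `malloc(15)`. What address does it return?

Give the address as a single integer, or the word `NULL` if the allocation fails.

Op 1: a = malloc(12) -> a = 0; heap: [0-11 ALLOC][12-40 FREE]
Op 2: free(a) -> (freed a); heap: [0-40 FREE]
Op 3: b = malloc(2) -> b = 0; heap: [0-1 ALLOC][2-40 FREE]
Op 4: free(b) -> (freed b); heap: [0-40 FREE]
Op 5: c = malloc(2) -> c = 0; heap: [0-1 ALLOC][2-40 FREE]
Op 6: d = malloc(4) -> d = 2; heap: [0-1 ALLOC][2-5 ALLOC][6-40 FREE]
Op 7: free(d) -> (freed d); heap: [0-1 ALLOC][2-40 FREE]
Op 8: c = realloc(c, 3) -> c = 0; heap: [0-2 ALLOC][3-40 FREE]
malloc(15): first-fit scan over [0-2 ALLOC][3-40 FREE] -> 3

Answer: 3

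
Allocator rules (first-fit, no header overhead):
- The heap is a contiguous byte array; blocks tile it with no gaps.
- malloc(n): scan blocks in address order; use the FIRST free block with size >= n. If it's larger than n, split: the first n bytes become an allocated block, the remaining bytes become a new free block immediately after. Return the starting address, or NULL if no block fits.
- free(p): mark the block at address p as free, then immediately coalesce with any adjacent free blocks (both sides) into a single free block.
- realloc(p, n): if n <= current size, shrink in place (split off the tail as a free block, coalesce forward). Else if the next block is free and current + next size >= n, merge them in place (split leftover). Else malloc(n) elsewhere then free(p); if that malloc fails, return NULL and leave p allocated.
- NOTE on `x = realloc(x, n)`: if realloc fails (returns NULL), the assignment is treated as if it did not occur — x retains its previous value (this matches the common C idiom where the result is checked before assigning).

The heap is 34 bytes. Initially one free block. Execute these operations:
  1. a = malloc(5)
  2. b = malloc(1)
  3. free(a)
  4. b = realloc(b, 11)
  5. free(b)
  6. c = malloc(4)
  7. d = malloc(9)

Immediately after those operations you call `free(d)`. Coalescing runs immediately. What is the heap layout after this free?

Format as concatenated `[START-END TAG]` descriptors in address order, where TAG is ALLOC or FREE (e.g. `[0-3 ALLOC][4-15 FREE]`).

Answer: [0-3 ALLOC][4-33 FREE]

Derivation:
Op 1: a = malloc(5) -> a = 0; heap: [0-4 ALLOC][5-33 FREE]
Op 2: b = malloc(1) -> b = 5; heap: [0-4 ALLOC][5-5 ALLOC][6-33 FREE]
Op 3: free(a) -> (freed a); heap: [0-4 FREE][5-5 ALLOC][6-33 FREE]
Op 4: b = realloc(b, 11) -> b = 5; heap: [0-4 FREE][5-15 ALLOC][16-33 FREE]
Op 5: free(b) -> (freed b); heap: [0-33 FREE]
Op 6: c = malloc(4) -> c = 0; heap: [0-3 ALLOC][4-33 FREE]
Op 7: d = malloc(9) -> d = 4; heap: [0-3 ALLOC][4-12 ALLOC][13-33 FREE]
free(d): d = 4 -> block [4-12 ALLOC]; mark free, coalesce with adjacent free neighbors -> [0-3 ALLOC][4-33 FREE]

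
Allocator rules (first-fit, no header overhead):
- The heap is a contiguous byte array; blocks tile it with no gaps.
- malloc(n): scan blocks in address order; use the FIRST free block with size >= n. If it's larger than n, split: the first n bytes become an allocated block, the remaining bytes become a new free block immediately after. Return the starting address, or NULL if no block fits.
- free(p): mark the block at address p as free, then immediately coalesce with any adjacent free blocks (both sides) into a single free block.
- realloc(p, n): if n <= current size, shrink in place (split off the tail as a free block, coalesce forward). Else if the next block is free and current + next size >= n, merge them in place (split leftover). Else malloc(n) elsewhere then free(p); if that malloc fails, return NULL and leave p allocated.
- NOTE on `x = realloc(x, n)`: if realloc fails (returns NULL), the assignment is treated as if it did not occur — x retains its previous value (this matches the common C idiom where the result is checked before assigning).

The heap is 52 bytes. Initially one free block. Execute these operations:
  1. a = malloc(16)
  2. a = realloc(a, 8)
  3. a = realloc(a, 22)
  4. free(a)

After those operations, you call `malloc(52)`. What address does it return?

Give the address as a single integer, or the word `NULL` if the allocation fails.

Answer: 0

Derivation:
Op 1: a = malloc(16) -> a = 0; heap: [0-15 ALLOC][16-51 FREE]
Op 2: a = realloc(a, 8) -> a = 0; heap: [0-7 ALLOC][8-51 FREE]
Op 3: a = realloc(a, 22) -> a = 0; heap: [0-21 ALLOC][22-51 FREE]
Op 4: free(a) -> (freed a); heap: [0-51 FREE]
malloc(52): first-fit scan over [0-51 FREE] -> 0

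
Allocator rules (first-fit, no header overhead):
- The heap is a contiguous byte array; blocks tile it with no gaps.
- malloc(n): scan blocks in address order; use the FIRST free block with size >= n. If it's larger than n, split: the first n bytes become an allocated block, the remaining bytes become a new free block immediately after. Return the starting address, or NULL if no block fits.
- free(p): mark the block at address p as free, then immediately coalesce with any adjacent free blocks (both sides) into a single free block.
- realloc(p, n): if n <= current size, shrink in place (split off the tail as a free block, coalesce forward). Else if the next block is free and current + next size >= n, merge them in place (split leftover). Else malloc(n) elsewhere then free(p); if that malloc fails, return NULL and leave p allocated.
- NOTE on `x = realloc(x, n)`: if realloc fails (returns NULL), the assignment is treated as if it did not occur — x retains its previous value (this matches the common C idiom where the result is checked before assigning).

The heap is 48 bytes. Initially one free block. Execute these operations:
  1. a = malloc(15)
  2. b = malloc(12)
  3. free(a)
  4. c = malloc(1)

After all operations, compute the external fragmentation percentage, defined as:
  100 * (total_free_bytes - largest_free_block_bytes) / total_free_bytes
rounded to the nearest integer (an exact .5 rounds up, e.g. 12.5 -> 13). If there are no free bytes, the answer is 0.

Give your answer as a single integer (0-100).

Answer: 40

Derivation:
Op 1: a = malloc(15) -> a = 0; heap: [0-14 ALLOC][15-47 FREE]
Op 2: b = malloc(12) -> b = 15; heap: [0-14 ALLOC][15-26 ALLOC][27-47 FREE]
Op 3: free(a) -> (freed a); heap: [0-14 FREE][15-26 ALLOC][27-47 FREE]
Op 4: c = malloc(1) -> c = 0; heap: [0-0 ALLOC][1-14 FREE][15-26 ALLOC][27-47 FREE]
Free blocks: [14 21] total_free=35 largest=21 -> 100*(35-21)/35 = 1400/35 = 40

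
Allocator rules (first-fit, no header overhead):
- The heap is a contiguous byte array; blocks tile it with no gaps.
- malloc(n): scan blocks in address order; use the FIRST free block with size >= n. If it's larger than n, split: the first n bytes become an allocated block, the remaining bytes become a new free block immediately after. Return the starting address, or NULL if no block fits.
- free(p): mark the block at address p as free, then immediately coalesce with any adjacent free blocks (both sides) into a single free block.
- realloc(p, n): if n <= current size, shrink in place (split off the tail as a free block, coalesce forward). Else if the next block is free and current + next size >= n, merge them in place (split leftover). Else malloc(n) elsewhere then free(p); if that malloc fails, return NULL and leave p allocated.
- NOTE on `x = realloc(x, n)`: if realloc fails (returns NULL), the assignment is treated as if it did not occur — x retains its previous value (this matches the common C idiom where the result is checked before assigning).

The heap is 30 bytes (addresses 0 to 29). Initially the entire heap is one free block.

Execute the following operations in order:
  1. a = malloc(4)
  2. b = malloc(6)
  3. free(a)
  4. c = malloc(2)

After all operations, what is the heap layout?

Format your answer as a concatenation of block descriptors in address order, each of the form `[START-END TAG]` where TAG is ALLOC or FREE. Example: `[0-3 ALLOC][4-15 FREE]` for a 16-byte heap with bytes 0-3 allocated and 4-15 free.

Answer: [0-1 ALLOC][2-3 FREE][4-9 ALLOC][10-29 FREE]

Derivation:
Op 1: a = malloc(4) -> a = 0; heap: [0-3 ALLOC][4-29 FREE]
Op 2: b = malloc(6) -> b = 4; heap: [0-3 ALLOC][4-9 ALLOC][10-29 FREE]
Op 3: free(a) -> (freed a); heap: [0-3 FREE][4-9 ALLOC][10-29 FREE]
Op 4: c = malloc(2) -> c = 0; heap: [0-1 ALLOC][2-3 FREE][4-9 ALLOC][10-29 FREE]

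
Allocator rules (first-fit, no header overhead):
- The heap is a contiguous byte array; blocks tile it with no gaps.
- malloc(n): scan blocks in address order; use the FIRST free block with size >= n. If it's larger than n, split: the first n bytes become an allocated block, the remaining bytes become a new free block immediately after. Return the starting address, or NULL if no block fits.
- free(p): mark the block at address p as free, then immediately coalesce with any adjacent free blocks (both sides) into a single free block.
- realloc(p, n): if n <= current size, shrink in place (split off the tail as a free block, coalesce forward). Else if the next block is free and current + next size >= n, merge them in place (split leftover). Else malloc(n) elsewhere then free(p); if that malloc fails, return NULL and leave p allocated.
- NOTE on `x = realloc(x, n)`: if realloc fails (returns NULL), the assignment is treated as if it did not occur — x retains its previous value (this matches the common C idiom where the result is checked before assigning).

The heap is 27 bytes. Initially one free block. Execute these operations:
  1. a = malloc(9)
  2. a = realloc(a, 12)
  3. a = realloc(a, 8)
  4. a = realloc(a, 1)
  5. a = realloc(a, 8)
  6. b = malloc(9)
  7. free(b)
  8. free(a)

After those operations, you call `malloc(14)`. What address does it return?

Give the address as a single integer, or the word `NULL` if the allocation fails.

Answer: 0

Derivation:
Op 1: a = malloc(9) -> a = 0; heap: [0-8 ALLOC][9-26 FREE]
Op 2: a = realloc(a, 12) -> a = 0; heap: [0-11 ALLOC][12-26 FREE]
Op 3: a = realloc(a, 8) -> a = 0; heap: [0-7 ALLOC][8-26 FREE]
Op 4: a = realloc(a, 1) -> a = 0; heap: [0-0 ALLOC][1-26 FREE]
Op 5: a = realloc(a, 8) -> a = 0; heap: [0-7 ALLOC][8-26 FREE]
Op 6: b = malloc(9) -> b = 8; heap: [0-7 ALLOC][8-16 ALLOC][17-26 FREE]
Op 7: free(b) -> (freed b); heap: [0-7 ALLOC][8-26 FREE]
Op 8: free(a) -> (freed a); heap: [0-26 FREE]
malloc(14): first-fit scan over [0-26 FREE] -> 0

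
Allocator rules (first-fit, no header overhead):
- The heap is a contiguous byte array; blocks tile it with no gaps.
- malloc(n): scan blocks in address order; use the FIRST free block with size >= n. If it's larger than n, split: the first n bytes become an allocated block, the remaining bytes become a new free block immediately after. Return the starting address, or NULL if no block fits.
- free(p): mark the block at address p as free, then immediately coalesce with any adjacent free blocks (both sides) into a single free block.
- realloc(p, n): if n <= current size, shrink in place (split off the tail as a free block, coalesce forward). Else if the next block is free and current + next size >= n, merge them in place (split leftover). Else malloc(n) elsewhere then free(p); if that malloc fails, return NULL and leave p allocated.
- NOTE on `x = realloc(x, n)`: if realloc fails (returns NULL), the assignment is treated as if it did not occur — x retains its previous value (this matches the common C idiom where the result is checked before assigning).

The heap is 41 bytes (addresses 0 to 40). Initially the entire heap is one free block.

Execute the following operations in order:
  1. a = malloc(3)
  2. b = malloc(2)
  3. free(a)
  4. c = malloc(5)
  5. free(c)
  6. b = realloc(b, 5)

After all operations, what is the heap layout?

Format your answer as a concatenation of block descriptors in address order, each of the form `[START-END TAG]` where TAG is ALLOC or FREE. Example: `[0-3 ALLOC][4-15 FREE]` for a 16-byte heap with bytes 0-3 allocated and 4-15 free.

Op 1: a = malloc(3) -> a = 0; heap: [0-2 ALLOC][3-40 FREE]
Op 2: b = malloc(2) -> b = 3; heap: [0-2 ALLOC][3-4 ALLOC][5-40 FREE]
Op 3: free(a) -> (freed a); heap: [0-2 FREE][3-4 ALLOC][5-40 FREE]
Op 4: c = malloc(5) -> c = 5; heap: [0-2 FREE][3-4 ALLOC][5-9 ALLOC][10-40 FREE]
Op 5: free(c) -> (freed c); heap: [0-2 FREE][3-4 ALLOC][5-40 FREE]
Op 6: b = realloc(b, 5) -> b = 3; heap: [0-2 FREE][3-7 ALLOC][8-40 FREE]

Answer: [0-2 FREE][3-7 ALLOC][8-40 FREE]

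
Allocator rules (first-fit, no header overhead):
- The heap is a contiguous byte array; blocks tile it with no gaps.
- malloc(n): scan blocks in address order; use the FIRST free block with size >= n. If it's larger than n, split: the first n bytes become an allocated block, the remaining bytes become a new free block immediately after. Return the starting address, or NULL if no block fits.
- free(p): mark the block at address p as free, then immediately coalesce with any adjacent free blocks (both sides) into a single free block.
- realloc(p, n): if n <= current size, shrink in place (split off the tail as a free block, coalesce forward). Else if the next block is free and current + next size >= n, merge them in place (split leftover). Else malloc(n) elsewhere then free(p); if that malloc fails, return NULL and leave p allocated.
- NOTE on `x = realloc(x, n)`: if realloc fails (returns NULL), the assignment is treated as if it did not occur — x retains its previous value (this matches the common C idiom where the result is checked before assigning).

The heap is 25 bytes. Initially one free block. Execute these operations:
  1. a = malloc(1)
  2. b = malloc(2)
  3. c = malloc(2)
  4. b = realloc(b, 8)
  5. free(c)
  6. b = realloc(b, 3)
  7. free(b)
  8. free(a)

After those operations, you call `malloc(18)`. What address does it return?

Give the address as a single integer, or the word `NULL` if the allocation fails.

Op 1: a = malloc(1) -> a = 0; heap: [0-0 ALLOC][1-24 FREE]
Op 2: b = malloc(2) -> b = 1; heap: [0-0 ALLOC][1-2 ALLOC][3-24 FREE]
Op 3: c = malloc(2) -> c = 3; heap: [0-0 ALLOC][1-2 ALLOC][3-4 ALLOC][5-24 FREE]
Op 4: b = realloc(b, 8) -> b = 5; heap: [0-0 ALLOC][1-2 FREE][3-4 ALLOC][5-12 ALLOC][13-24 FREE]
Op 5: free(c) -> (freed c); heap: [0-0 ALLOC][1-4 FREE][5-12 ALLOC][13-24 FREE]
Op 6: b = realloc(b, 3) -> b = 5; heap: [0-0 ALLOC][1-4 FREE][5-7 ALLOC][8-24 FREE]
Op 7: free(b) -> (freed b); heap: [0-0 ALLOC][1-24 FREE]
Op 8: free(a) -> (freed a); heap: [0-24 FREE]
malloc(18): first-fit scan over [0-24 FREE] -> 0

Answer: 0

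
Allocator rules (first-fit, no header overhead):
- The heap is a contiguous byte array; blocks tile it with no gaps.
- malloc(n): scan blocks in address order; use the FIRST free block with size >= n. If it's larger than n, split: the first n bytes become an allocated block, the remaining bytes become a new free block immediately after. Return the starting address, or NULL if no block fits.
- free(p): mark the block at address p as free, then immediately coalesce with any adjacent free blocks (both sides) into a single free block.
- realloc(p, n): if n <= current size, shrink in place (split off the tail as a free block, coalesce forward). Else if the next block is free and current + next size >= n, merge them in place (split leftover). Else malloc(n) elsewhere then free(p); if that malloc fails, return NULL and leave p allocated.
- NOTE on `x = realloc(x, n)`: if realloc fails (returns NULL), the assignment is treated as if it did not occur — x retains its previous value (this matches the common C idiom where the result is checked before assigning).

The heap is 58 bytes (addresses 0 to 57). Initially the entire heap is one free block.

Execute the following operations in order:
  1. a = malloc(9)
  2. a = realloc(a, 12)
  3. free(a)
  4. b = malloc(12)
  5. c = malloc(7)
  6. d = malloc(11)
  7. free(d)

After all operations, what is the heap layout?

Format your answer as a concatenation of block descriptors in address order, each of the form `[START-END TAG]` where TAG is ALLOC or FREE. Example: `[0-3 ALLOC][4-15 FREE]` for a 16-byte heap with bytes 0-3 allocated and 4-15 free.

Answer: [0-11 ALLOC][12-18 ALLOC][19-57 FREE]

Derivation:
Op 1: a = malloc(9) -> a = 0; heap: [0-8 ALLOC][9-57 FREE]
Op 2: a = realloc(a, 12) -> a = 0; heap: [0-11 ALLOC][12-57 FREE]
Op 3: free(a) -> (freed a); heap: [0-57 FREE]
Op 4: b = malloc(12) -> b = 0; heap: [0-11 ALLOC][12-57 FREE]
Op 5: c = malloc(7) -> c = 12; heap: [0-11 ALLOC][12-18 ALLOC][19-57 FREE]
Op 6: d = malloc(11) -> d = 19; heap: [0-11 ALLOC][12-18 ALLOC][19-29 ALLOC][30-57 FREE]
Op 7: free(d) -> (freed d); heap: [0-11 ALLOC][12-18 ALLOC][19-57 FREE]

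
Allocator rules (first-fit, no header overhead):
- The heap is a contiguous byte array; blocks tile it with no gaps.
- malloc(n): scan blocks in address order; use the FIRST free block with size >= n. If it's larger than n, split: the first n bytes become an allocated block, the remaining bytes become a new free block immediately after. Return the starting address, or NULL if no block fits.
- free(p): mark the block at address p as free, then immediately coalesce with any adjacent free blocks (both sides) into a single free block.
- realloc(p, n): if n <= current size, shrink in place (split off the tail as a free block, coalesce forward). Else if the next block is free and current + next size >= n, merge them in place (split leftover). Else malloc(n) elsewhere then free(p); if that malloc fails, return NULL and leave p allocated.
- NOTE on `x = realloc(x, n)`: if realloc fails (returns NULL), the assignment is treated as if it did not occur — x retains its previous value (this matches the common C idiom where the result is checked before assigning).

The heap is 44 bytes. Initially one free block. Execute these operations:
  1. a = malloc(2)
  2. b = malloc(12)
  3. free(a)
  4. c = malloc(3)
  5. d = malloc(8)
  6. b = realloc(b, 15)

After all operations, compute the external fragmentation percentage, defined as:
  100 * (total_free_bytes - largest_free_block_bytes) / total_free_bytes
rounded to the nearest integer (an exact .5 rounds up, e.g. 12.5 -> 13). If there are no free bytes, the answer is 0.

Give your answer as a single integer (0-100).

Op 1: a = malloc(2) -> a = 0; heap: [0-1 ALLOC][2-43 FREE]
Op 2: b = malloc(12) -> b = 2; heap: [0-1 ALLOC][2-13 ALLOC][14-43 FREE]
Op 3: free(a) -> (freed a); heap: [0-1 FREE][2-13 ALLOC][14-43 FREE]
Op 4: c = malloc(3) -> c = 14; heap: [0-1 FREE][2-13 ALLOC][14-16 ALLOC][17-43 FREE]
Op 5: d = malloc(8) -> d = 17; heap: [0-1 FREE][2-13 ALLOC][14-16 ALLOC][17-24 ALLOC][25-43 FREE]
Op 6: b = realloc(b, 15) -> b = 25; heap: [0-13 FREE][14-16 ALLOC][17-24 ALLOC][25-39 ALLOC][40-43 FREE]
Free blocks: [14 4] total_free=18 largest=14 -> 100*(18-14)/18 = 400/18 ≈ 22.222 -> rounds to 22

Answer: 22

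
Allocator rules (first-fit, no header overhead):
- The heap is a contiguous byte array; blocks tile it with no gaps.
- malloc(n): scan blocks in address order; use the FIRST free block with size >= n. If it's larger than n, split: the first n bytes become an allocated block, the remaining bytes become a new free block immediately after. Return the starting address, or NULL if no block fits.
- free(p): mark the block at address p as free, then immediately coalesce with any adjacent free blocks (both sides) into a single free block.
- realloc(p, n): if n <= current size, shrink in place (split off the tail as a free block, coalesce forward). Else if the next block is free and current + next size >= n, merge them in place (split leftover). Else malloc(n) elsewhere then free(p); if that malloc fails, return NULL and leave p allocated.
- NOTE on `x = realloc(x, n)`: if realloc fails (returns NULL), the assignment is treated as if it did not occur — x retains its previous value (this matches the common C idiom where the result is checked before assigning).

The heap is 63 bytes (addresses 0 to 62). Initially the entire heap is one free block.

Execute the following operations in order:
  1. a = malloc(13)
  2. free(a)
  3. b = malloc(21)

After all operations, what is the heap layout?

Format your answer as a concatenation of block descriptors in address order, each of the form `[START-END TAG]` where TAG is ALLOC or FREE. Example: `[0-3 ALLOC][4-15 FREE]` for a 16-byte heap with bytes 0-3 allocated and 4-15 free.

Answer: [0-20 ALLOC][21-62 FREE]

Derivation:
Op 1: a = malloc(13) -> a = 0; heap: [0-12 ALLOC][13-62 FREE]
Op 2: free(a) -> (freed a); heap: [0-62 FREE]
Op 3: b = malloc(21) -> b = 0; heap: [0-20 ALLOC][21-62 FREE]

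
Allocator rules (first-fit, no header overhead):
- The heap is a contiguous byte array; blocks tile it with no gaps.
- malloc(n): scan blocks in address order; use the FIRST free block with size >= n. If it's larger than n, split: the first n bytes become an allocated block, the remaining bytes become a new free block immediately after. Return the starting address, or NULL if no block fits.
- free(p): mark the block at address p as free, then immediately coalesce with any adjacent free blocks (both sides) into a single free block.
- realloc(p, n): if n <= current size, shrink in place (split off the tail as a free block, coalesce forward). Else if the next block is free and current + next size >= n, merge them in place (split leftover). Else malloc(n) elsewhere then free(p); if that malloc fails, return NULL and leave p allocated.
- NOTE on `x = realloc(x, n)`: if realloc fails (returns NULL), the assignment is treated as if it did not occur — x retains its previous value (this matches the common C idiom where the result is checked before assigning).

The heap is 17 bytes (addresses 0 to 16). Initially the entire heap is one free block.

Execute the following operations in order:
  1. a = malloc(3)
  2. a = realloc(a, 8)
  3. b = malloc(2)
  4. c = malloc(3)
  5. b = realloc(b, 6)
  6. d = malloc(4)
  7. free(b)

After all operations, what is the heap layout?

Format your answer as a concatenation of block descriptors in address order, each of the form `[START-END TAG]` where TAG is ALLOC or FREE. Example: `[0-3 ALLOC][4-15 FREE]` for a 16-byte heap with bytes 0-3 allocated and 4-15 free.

Answer: [0-7 ALLOC][8-9 FREE][10-12 ALLOC][13-16 ALLOC]

Derivation:
Op 1: a = malloc(3) -> a = 0; heap: [0-2 ALLOC][3-16 FREE]
Op 2: a = realloc(a, 8) -> a = 0; heap: [0-7 ALLOC][8-16 FREE]
Op 3: b = malloc(2) -> b = 8; heap: [0-7 ALLOC][8-9 ALLOC][10-16 FREE]
Op 4: c = malloc(3) -> c = 10; heap: [0-7 ALLOC][8-9 ALLOC][10-12 ALLOC][13-16 FREE]
Op 5: b = realloc(b, 6) -> NULL (b unchanged); heap: [0-7 ALLOC][8-9 ALLOC][10-12 ALLOC][13-16 FREE]
Op 6: d = malloc(4) -> d = 13; heap: [0-7 ALLOC][8-9 ALLOC][10-12 ALLOC][13-16 ALLOC]
Op 7: free(b) -> (freed b); heap: [0-7 ALLOC][8-9 FREE][10-12 ALLOC][13-16 ALLOC]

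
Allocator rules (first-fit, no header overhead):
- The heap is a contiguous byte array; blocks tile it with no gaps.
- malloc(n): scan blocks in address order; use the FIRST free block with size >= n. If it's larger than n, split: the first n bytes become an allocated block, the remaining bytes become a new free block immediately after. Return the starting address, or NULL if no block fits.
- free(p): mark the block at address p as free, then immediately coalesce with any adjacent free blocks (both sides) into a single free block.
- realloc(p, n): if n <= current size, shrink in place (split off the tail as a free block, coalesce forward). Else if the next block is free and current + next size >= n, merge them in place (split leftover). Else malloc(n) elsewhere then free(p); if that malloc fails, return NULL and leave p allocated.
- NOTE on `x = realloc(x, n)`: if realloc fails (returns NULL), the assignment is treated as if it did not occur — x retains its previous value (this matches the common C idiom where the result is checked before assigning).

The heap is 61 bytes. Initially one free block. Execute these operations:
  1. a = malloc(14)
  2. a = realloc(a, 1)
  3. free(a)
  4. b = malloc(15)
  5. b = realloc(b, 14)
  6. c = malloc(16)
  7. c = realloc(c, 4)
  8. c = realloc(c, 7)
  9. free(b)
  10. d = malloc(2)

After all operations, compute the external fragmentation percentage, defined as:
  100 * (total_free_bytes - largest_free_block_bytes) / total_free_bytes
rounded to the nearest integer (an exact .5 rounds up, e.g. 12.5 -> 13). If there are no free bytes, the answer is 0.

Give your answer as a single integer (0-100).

Op 1: a = malloc(14) -> a = 0; heap: [0-13 ALLOC][14-60 FREE]
Op 2: a = realloc(a, 1) -> a = 0; heap: [0-0 ALLOC][1-60 FREE]
Op 3: free(a) -> (freed a); heap: [0-60 FREE]
Op 4: b = malloc(15) -> b = 0; heap: [0-14 ALLOC][15-60 FREE]
Op 5: b = realloc(b, 14) -> b = 0; heap: [0-13 ALLOC][14-60 FREE]
Op 6: c = malloc(16) -> c = 14; heap: [0-13 ALLOC][14-29 ALLOC][30-60 FREE]
Op 7: c = realloc(c, 4) -> c = 14; heap: [0-13 ALLOC][14-17 ALLOC][18-60 FREE]
Op 8: c = realloc(c, 7) -> c = 14; heap: [0-13 ALLOC][14-20 ALLOC][21-60 FREE]
Op 9: free(b) -> (freed b); heap: [0-13 FREE][14-20 ALLOC][21-60 FREE]
Op 10: d = malloc(2) -> d = 0; heap: [0-1 ALLOC][2-13 FREE][14-20 ALLOC][21-60 FREE]
Free blocks: [12 40] total_free=52 largest=40 -> 100*(52-40)/52 = 1200/52 ≈ 23.077 -> rounds to 23

Answer: 23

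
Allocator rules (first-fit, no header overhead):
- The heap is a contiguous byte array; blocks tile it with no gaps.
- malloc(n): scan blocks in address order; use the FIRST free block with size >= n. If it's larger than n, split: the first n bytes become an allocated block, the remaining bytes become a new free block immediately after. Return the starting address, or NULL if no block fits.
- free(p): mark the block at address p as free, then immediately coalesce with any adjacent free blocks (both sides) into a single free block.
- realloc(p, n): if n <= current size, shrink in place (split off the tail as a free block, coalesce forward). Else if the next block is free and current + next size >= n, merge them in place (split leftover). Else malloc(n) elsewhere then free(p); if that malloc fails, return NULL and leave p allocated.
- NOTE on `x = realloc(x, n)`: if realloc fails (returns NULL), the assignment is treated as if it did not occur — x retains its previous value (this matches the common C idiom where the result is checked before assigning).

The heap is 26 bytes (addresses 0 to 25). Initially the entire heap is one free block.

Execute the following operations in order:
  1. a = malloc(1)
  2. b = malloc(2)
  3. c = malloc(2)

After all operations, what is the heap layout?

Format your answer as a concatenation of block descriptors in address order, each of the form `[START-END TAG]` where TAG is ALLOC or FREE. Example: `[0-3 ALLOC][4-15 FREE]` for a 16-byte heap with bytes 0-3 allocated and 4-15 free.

Answer: [0-0 ALLOC][1-2 ALLOC][3-4 ALLOC][5-25 FREE]

Derivation:
Op 1: a = malloc(1) -> a = 0; heap: [0-0 ALLOC][1-25 FREE]
Op 2: b = malloc(2) -> b = 1; heap: [0-0 ALLOC][1-2 ALLOC][3-25 FREE]
Op 3: c = malloc(2) -> c = 3; heap: [0-0 ALLOC][1-2 ALLOC][3-4 ALLOC][5-25 FREE]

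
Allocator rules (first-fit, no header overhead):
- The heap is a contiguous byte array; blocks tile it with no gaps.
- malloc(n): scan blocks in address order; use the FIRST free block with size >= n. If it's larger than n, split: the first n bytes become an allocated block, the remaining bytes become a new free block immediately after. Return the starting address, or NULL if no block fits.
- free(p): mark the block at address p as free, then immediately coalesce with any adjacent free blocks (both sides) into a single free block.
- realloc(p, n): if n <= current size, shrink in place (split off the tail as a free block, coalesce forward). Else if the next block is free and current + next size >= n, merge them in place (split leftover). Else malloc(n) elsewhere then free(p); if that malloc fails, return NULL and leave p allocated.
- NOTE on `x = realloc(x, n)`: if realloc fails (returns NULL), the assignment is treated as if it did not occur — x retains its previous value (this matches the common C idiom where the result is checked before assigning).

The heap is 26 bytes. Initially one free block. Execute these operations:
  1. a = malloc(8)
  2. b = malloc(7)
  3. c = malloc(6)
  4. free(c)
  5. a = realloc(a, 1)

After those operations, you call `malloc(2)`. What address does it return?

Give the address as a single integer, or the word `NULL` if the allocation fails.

Answer: 1

Derivation:
Op 1: a = malloc(8) -> a = 0; heap: [0-7 ALLOC][8-25 FREE]
Op 2: b = malloc(7) -> b = 8; heap: [0-7 ALLOC][8-14 ALLOC][15-25 FREE]
Op 3: c = malloc(6) -> c = 15; heap: [0-7 ALLOC][8-14 ALLOC][15-20 ALLOC][21-25 FREE]
Op 4: free(c) -> (freed c); heap: [0-7 ALLOC][8-14 ALLOC][15-25 FREE]
Op 5: a = realloc(a, 1) -> a = 0; heap: [0-0 ALLOC][1-7 FREE][8-14 ALLOC][15-25 FREE]
malloc(2): first-fit scan over [0-0 ALLOC][1-7 FREE][8-14 ALLOC][15-25 FREE] -> 1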